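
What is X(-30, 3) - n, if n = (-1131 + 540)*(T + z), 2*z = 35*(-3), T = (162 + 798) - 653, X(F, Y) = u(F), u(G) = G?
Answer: 300759/2 ≈ 1.5038e+5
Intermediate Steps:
X(F, Y) = F
T = 307 (T = 960 - 653 = 307)
z = -105/2 (z = (35*(-3))/2 = (1/2)*(-105) = -105/2 ≈ -52.500)
n = -300819/2 (n = (-1131 + 540)*(307 - 105/2) = -591*509/2 = -300819/2 ≈ -1.5041e+5)
X(-30, 3) - n = -30 - 1*(-300819/2) = -30 + 300819/2 = 300759/2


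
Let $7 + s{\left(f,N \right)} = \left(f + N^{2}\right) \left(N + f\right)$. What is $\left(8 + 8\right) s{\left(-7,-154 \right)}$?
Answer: $-61074496$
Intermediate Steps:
$s{\left(f,N \right)} = -7 + \left(N + f\right) \left(f + N^{2}\right)$ ($s{\left(f,N \right)} = -7 + \left(f + N^{2}\right) \left(N + f\right) = -7 + \left(N + f\right) \left(f + N^{2}\right)$)
$\left(8 + 8\right) s{\left(-7,-154 \right)} = \left(8 + 8\right) \left(-7 + \left(-154\right)^{3} + \left(-7\right)^{2} - -1078 - 7 \left(-154\right)^{2}\right) = 16 \left(-7 - 3652264 + 49 + 1078 - 166012\right) = 16 \left(-3817156\right) = -61074496$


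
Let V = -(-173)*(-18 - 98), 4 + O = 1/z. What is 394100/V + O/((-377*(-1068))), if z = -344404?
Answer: -471117736852141/23989814667312 ≈ -19.638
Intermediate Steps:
O = -1377617/344404 (O = -4 + 1/(-344404) = -4 - 1/344404 = -1377617/344404 ≈ -4.0000)
V = -20068 (V = -(-173)*(-116) = -1*20068 = -20068)
394100/V + O/((-377*(-1068))) = 394100/(-20068) - 1377617/(344404*((-377*(-1068)))) = 394100*(-1/20068) - 1377617/344404/402636 = -98525/5017 - 1377617/344404*1/402636 = -98525/5017 - 1377617/138669448944 = -471117736852141/23989814667312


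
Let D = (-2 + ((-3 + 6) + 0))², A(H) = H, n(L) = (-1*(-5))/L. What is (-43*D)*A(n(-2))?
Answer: 215/2 ≈ 107.50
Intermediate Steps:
n(L) = 5/L
D = 1 (D = (-2 + (3 + 0))² = (-2 + 3)² = 1² = 1)
(-43*D)*A(n(-2)) = (-43*1)*(5/(-2)) = -215*(-1)/2 = -43*(-5/2) = 215/2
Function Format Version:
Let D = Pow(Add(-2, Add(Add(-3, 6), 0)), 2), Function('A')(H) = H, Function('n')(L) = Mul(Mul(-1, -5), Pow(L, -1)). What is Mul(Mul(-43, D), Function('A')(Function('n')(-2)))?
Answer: Rational(215, 2) ≈ 107.50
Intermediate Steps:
Function('n')(L) = Mul(5, Pow(L, -1))
D = 1 (D = Pow(Add(-2, Add(3, 0)), 2) = Pow(Add(-2, 3), 2) = Pow(1, 2) = 1)
Mul(Mul(-43, D), Function('A')(Function('n')(-2))) = Mul(Mul(-43, 1), Mul(5, Pow(-2, -1))) = Mul(-43, Mul(5, Rational(-1, 2))) = Mul(-43, Rational(-5, 2)) = Rational(215, 2)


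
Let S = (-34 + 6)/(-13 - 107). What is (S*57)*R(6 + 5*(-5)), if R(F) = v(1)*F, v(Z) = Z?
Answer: -2527/10 ≈ -252.70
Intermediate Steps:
S = 7/30 (S = -28/(-120) = -28*(-1/120) = 7/30 ≈ 0.23333)
R(F) = F (R(F) = 1*F = F)
(S*57)*R(6 + 5*(-5)) = ((7/30)*57)*(6 + 5*(-5)) = 133*(6 - 25)/10 = (133/10)*(-19) = -2527/10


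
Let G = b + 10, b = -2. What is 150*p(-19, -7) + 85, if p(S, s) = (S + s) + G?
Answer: -2615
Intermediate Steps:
G = 8 (G = -2 + 10 = 8)
p(S, s) = 8 + S + s (p(S, s) = (S + s) + 8 = 8 + S + s)
150*p(-19, -7) + 85 = 150*(8 - 19 - 7) + 85 = 150*(-18) + 85 = -2700 + 85 = -2615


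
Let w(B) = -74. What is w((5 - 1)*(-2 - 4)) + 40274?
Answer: 40200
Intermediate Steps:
w((5 - 1)*(-2 - 4)) + 40274 = -74 + 40274 = 40200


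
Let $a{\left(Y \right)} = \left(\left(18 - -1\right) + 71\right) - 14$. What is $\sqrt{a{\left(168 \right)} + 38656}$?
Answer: $2 \sqrt{9683} \approx 196.8$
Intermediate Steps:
$a{\left(Y \right)} = 76$ ($a{\left(Y \right)} = \left(\left(18 + 1\right) + 71\right) - 14 = \left(19 + 71\right) - 14 = 90 - 14 = 76$)
$\sqrt{a{\left(168 \right)} + 38656} = \sqrt{76 + 38656} = \sqrt{38732} = 2 \sqrt{9683}$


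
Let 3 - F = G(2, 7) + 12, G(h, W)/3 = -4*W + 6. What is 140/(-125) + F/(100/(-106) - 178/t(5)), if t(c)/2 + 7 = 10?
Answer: -362851/121675 ≈ -2.9821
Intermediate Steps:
t(c) = 6 (t(c) = -14 + 2*10 = -14 + 20 = 6)
G(h, W) = 18 - 12*W (G(h, W) = 3*(-4*W + 6) = 3*(6 - 4*W) = 18 - 12*W)
F = 57 (F = 3 - ((18 - 12*7) + 12) = 3 - ((18 - 84) + 12) = 3 - (-66 + 12) = 3 - 1*(-54) = 3 + 54 = 57)
140/(-125) + F/(100/(-106) - 178/t(5)) = 140/(-125) + 57/(100/(-106) - 178/6) = 140*(-1/125) + 57/(100*(-1/106) - 178*1/6) = -28/25 + 57/(-50/53 - 89/3) = -28/25 + 57/(-4867/159) = -28/25 + 57*(-159/4867) = -28/25 - 9063/4867 = -362851/121675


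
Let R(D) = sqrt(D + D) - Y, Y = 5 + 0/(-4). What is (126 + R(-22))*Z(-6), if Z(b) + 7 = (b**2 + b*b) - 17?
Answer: 5808 + 96*I*sqrt(11) ≈ 5808.0 + 318.4*I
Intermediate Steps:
Z(b) = -24 + 2*b**2 (Z(b) = -7 + ((b**2 + b*b) - 17) = -7 + ((b**2 + b**2) - 17) = -7 + (2*b**2 - 17) = -7 + (-17 + 2*b**2) = -24 + 2*b**2)
Y = 5 (Y = 5 + 0*(-1/4) = 5 + 0 = 5)
R(D) = -5 + sqrt(2)*sqrt(D) (R(D) = sqrt(D + D) - 1*5 = sqrt(2*D) - 5 = sqrt(2)*sqrt(D) - 5 = -5 + sqrt(2)*sqrt(D))
(126 + R(-22))*Z(-6) = (126 + (-5 + sqrt(2)*sqrt(-22)))*(-24 + 2*(-6)**2) = (126 + (-5 + sqrt(2)*(I*sqrt(22))))*(-24 + 2*36) = (126 + (-5 + 2*I*sqrt(11)))*(-24 + 72) = (121 + 2*I*sqrt(11))*48 = 5808 + 96*I*sqrt(11)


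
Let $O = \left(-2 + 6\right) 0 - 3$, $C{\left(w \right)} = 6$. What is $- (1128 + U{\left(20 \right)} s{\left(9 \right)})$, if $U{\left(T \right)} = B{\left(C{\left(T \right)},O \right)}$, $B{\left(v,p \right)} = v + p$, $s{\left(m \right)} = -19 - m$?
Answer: $-1044$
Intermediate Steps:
$O = -3$ ($O = 4 \cdot 0 - 3 = 0 - 3 = -3$)
$B{\left(v,p \right)} = p + v$
$U{\left(T \right)} = 3$ ($U{\left(T \right)} = -3 + 6 = 3$)
$- (1128 + U{\left(20 \right)} s{\left(9 \right)}) = - (1128 + 3 \left(-19 - 9\right)) = - (1128 + 3 \left(-28\right)) = - (1128 - 84) = \left(-1\right) 1044 = -1044$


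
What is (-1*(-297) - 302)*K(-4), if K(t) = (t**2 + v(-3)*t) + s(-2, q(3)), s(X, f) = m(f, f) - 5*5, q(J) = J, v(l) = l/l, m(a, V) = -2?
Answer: 75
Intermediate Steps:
v(l) = 1
s(X, f) = -27 (s(X, f) = -2 - 5*5 = -2 - 25 = -27)
K(t) = -27 + t + t**2 (K(t) = (t**2 + 1*t) - 27 = (t**2 + t) - 27 = (t + t**2) - 27 = -27 + t + t**2)
(-1*(-297) - 302)*K(-4) = (-1*(-297) - 302)*(-27 - 4 + (-4)**2) = (297 - 302)*(-27 - 4 + 16) = -5*(-15) = 75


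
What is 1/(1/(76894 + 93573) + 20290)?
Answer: 170467/3458775431 ≈ 4.9285e-5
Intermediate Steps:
1/(1/(76894 + 93573) + 20290) = 1/(1/170467 + 20290) = 1/(3458775431/170467) = 170467/3458775431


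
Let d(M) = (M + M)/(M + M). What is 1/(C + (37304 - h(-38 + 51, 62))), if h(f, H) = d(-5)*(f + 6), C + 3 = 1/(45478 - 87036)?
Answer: 41558/1549365355 ≈ 2.6823e-5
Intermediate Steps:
d(M) = 1 (d(M) = (2*M)/((2*M)) = (2*M)*(1/(2*M)) = 1)
C = -124675/41558 (C = -3 + 1/(45478 - 87036) = -3 + 1/(-41558) = -3 - 1/41558 = -124675/41558 ≈ -3.0000)
h(f, H) = 6 + f (h(f, H) = 1*(f + 6) = 1*(6 + f) = 6 + f)
1/(C + (37304 - h(-38 + 51, 62))) = 1/(-124675/41558 + (37304 - (6 + (-38 + 51)))) = 1/(-124675/41558 + (37304 - (6 + 13))) = 1/(-124675/41558 + (37304 - 1*19)) = 1/(-124675/41558 + (37304 - 19)) = 1/(-124675/41558 + 37285) = 1/(1549365355/41558) = 41558/1549365355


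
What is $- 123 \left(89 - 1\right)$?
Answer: $-10824$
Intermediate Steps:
$- 123 \left(89 - 1\right) = - 123 \cdot 88 = \left(-1\right) 10824 = -10824$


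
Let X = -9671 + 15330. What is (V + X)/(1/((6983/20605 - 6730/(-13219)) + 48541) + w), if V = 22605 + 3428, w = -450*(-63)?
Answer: 419022337125969624/374835392722246195 ≈ 1.1179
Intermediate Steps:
X = 5659
w = 28350
V = 26033
(V + X)/(1/((6983/20605 - 6730/(-13219)) + 48541) + w) = (26033 + 5659)/(1/((6983/20605 - 6730/(-13219)) + 48541) + 28350) = 31692/(1/((6983*(1/20605) - 6730*(-1/13219)) + 48541) + 28350) = 31692/(1/((6983/20605 + 6730/13219) + 48541) + 28350) = 31692/(1/(230979927/272377495 + 48541) + 28350) = 31692/(1/(13221706964722/272377495) + 28350) = 31692/(272377495/13221706964722 + 28350) = 31692/(374835392722246195/13221706964722) = 31692*(13221706964722/374835392722246195) = 419022337125969624/374835392722246195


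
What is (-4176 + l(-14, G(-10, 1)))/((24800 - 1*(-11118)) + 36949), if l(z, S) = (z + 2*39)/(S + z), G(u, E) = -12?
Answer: -54320/947271 ≈ -0.057344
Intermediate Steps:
l(z, S) = (78 + z)/(S + z) (l(z, S) = (z + 78)/(S + z) = (78 + z)/(S + z))
(-4176 + l(-14, G(-10, 1)))/((24800 - 1*(-11118)) + 36949) = (-4176 + (78 - 14)/(-12 - 14))/((24800 - 1*(-11118)) + 36949) = (-4176 + 64/(-26))/((24800 + 11118) + 36949) = (-4176 - 1/26*64)/(35918 + 36949) = (-4176 - 32/13)/72867 = -54320/13*1/72867 = -54320/947271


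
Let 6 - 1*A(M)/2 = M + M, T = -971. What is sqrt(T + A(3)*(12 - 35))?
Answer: I*sqrt(971) ≈ 31.161*I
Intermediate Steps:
A(M) = 12 - 4*M (A(M) = 12 - 2*(M + M) = 12 - 4*M)
sqrt(T + A(3)*(12 - 35)) = sqrt(-971 + (12 - 4*3)*(12 - 35)) = sqrt(-971 + (12 - 12)*(-23)) = sqrt(-971 + 0*(-23)) = sqrt(-971 + 0) = sqrt(-971) = I*sqrt(971)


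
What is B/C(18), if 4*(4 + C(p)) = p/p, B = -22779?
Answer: 30372/5 ≈ 6074.4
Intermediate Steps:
C(p) = -15/4 (C(p) = -4 + (p/p)/4 = -4 + (¼)*1 = -4 + ¼ = -15/4)
B/C(18) = -22779/(-15/4) = -22779*(-4/15) = 30372/5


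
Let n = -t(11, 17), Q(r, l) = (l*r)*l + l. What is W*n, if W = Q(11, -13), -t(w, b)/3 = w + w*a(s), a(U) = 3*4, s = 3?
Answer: 791934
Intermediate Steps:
a(U) = 12
Q(r, l) = l + r*l² (Q(r, l) = r*l² + l = l + r*l²)
t(w, b) = -39*w (t(w, b) = -3*(w + w*12) = -3*(w + 12*w) = -39*w)
n = 429 (n = -(-39)*11 = -1*(-429) = 429)
W = 1846 (W = -13*(1 - 13*11) = -13*(1 - 143) = -13*(-142) = 1846)
W*n = 1846*429 = 791934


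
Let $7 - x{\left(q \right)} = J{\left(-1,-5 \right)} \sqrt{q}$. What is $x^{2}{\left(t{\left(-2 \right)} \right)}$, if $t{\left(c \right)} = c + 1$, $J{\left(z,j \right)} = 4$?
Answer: $33 - 56 i \approx 33.0 - 56.0 i$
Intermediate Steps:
$t{\left(c \right)} = 1 + c$
$x{\left(q \right)} = 7 - 4 \sqrt{q}$
$x^{2}{\left(t{\left(-2 \right)} \right)} = \left(7 - 4 \sqrt{1 - 2}\right)^{2} = \left(7 - 4 \sqrt{-1}\right)^{2} = \left(7 - 4 i\right)^{2}$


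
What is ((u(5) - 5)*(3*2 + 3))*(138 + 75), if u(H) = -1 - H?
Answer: -21087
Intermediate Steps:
((u(5) - 5)*(3*2 + 3))*(138 + 75) = (((-1 - 1*5) - 5)*(3*2 + 3))*(138 + 75) = (((-1 - 5) - 5)*(6 + 3))*213 = ((-6 - 5)*9)*213 = -11*9*213 = -99*213 = -21087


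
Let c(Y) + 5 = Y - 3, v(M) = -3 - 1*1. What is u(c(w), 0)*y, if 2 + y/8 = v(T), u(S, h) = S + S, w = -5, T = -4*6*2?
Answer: 1248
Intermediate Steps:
T = -48 (T = -24*2 = -48)
v(M) = -4 (v(M) = -3 - 1 = -4)
c(Y) = -8 + Y (c(Y) = -5 + (Y - 3) = -5 + (-3 + Y) = -8 + Y)
u(S, h) = 2*S
y = -48 (y = -16 + 8*(-4) = -16 - 32 = -48)
u(c(w), 0)*y = (2*(-8 - 5))*(-48) = (2*(-13))*(-48) = -26*(-48) = 1248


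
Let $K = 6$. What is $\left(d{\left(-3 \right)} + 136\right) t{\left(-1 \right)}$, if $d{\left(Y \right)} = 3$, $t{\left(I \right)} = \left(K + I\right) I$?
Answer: $-695$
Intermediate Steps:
$t{\left(I \right)} = I \left(6 + I\right)$ ($t{\left(I \right)} = \left(6 + I\right) I = I \left(6 + I\right)$)
$\left(d{\left(-3 \right)} + 136\right) t{\left(-1 \right)} = \left(3 + 136\right) \left(- (6 - 1)\right) = 139 \left(\left(-1\right) 5\right) = 139 \left(-5\right) = -695$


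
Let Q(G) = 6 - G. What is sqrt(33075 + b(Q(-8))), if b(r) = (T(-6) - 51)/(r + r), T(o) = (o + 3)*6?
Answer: sqrt(6482217)/14 ≈ 181.86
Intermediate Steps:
T(o) = 18 + 6*o (T(o) = (3 + o)*6 = 18 + 6*o)
b(r) = -69/(2*r) (b(r) = ((18 + 6*(-6)) - 51)/(r + r) = ((18 - 36) - 51)/((2*r)) = (-18 - 51)*(1/(2*r)) = -69/(2*r))
sqrt(33075 + b(Q(-8))) = sqrt(33075 - 69/(2*(6 - 1*(-8)))) = sqrt(33075 - 69/(2*(6 + 8))) = sqrt(33075 - 69/2/14) = sqrt(33075 - 69/2*1/14) = sqrt(33075 - 69/28) = sqrt(926031/28) = sqrt(6482217)/14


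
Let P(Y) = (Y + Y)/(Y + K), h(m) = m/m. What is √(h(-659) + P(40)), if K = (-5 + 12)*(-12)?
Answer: 3*I*√11/11 ≈ 0.90453*I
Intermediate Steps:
K = -84 (K = 7*(-12) = -84)
h(m) = 1
P(Y) = 2*Y/(-84 + Y) (P(Y) = (Y + Y)/(Y - 84) = (2*Y)/(-84 + Y) = 2*Y/(-84 + Y))
√(h(-659) + P(40)) = √(1 + 2*40/(-84 + 40)) = √(1 + 2*40/(-44)) = √(1 + 2*40*(-1/44)) = √(1 - 20/11) = √(-9/11) = 3*I*√11/11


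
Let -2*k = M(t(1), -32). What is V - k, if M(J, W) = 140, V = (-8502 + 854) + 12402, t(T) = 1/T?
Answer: 4824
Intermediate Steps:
t(T) = 1/T
V = 4754 (V = -7648 + 12402 = 4754)
k = -70 (k = -1/2*140 = -70)
V - k = 4754 - 1*(-70) = 4754 + 70 = 4824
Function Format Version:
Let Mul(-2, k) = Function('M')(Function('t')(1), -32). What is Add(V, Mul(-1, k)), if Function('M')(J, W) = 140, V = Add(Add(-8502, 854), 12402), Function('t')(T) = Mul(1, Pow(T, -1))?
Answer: 4824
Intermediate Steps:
Function('t')(T) = Pow(T, -1)
V = 4754 (V = Add(-7648, 12402) = 4754)
k = -70 (k = Mul(Rational(-1, 2), 140) = -70)
Add(V, Mul(-1, k)) = Add(4754, Mul(-1, -70)) = Add(4754, 70) = 4824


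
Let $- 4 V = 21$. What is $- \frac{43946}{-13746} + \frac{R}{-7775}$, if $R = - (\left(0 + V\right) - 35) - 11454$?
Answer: $\frac{199429423}{42750060} \approx 4.665$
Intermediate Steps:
$V = - \frac{21}{4}$ ($V = \left(- \frac{1}{4}\right) 21 = - \frac{21}{4} \approx -5.25$)
$R = - \frac{45655}{4}$ ($R = - (\left(0 - \frac{21}{4}\right) - 35) - 11454 = - (- \frac{21}{4} - 35) - 11454 = \left(-1\right) \left(- \frac{161}{4}\right) - 11454 = \frac{161}{4} - 11454 = - \frac{45655}{4} \approx -11414.0$)
$- \frac{43946}{-13746} + \frac{R}{-7775} = - \frac{43946}{-13746} - \frac{45655}{4 \left(-7775\right)} = \left(-43946\right) \left(- \frac{1}{13746}\right) - - \frac{9131}{6220} = \frac{21973}{6873} + \frac{9131}{6220} = \frac{199429423}{42750060}$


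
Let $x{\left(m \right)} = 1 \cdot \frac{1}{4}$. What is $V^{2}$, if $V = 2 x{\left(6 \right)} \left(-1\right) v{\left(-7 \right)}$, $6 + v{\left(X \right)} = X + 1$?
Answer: $36$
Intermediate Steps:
$v{\left(X \right)} = -5 + X$ ($v{\left(X \right)} = -6 + \left(X + 1\right) = -6 + \left(1 + X\right) = -5 + X$)
$x{\left(m \right)} = \frac{1}{4}$ ($x{\left(m \right)} = 1 \cdot \frac{1}{4} = \frac{1}{4}$)
$V = 6$ ($V = 2 \cdot \frac{1}{4} \left(-1\right) \left(-5 - 7\right) = \frac{1}{2} \left(-1\right) \left(-12\right) = \left(- \frac{1}{2}\right) \left(-12\right) = 6$)
$V^{2} = 6^{2} = 36$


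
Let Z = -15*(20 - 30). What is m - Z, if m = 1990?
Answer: 1840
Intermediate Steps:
Z = 150 (Z = -15*(-10) = 150)
m - Z = 1990 - 1*150 = 1990 - 150 = 1840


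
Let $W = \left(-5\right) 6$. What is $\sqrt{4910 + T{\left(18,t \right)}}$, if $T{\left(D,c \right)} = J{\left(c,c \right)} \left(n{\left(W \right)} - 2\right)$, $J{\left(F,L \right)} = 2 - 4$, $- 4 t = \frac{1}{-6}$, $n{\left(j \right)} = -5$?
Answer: $2 \sqrt{1231} \approx 70.171$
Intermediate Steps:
$W = -30$
$t = \frac{1}{24}$ ($t = - \frac{1}{4 \left(-6\right)} = \left(- \frac{1}{4}\right) \left(- \frac{1}{6}\right) = \frac{1}{24} \approx 0.041667$)
$J{\left(F,L \right)} = -2$ ($J{\left(F,L \right)} = 2 - 4 = -2$)
$T{\left(D,c \right)} = 14$ ($T{\left(D,c \right)} = - 2 \left(-5 - 2\right) = \left(-2\right) \left(-7\right) = 14$)
$\sqrt{4910 + T{\left(18,t \right)}} = \sqrt{4910 + 14} = \sqrt{4924} = 2 \sqrt{1231}$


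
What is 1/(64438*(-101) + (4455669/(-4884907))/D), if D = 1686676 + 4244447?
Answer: -9657661420187/62854359045996485729 ≈ -1.5365e-7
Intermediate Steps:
D = 5931123
1/(64438*(-101) + (4455669/(-4884907))/D) = 1/(64438*(-101) + (4455669/(-4884907))/5931123) = 1/(-6508238 + (4455669*(-1/4884907))*(1/5931123)) = 1/(-6508238 - 4455669/4884907*1/5931123) = 1/(-6508238 - 1485223/9657661420187) = 1/(-62854359045996485729/9657661420187) = -9657661420187/62854359045996485729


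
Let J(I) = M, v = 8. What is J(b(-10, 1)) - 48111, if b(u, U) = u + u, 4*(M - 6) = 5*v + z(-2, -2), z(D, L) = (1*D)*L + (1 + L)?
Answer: -192377/4 ≈ -48094.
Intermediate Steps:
z(D, L) = 1 + L + D*L (z(D, L) = D*L + (1 + L) = 1 + L + D*L)
M = 67/4 (M = 6 + (5*8 + (1 - 2 - 2*(-2)))/4 = 6 + (40 + (1 - 2 + 4))/4 = 6 + (40 + 3)/4 = 6 + (¼)*43 = 6 + 43/4 = 67/4 ≈ 16.750)
b(u, U) = 2*u
J(I) = 67/4
J(b(-10, 1)) - 48111 = 67/4 - 48111 = -192377/4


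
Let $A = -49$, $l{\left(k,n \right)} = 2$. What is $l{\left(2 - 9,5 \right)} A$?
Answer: $-98$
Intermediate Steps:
$l{\left(2 - 9,5 \right)} A = 2 \left(-49\right) = -98$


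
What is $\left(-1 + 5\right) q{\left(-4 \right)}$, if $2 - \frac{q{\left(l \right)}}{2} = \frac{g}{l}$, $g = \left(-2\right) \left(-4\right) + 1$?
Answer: $34$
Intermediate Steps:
$g = 9$ ($g = 8 + 1 = 9$)
$q{\left(l \right)} = 4 - \frac{18}{l}$ ($q{\left(l \right)} = 4 - 2 \frac{9}{l} = 4 - \frac{18}{l}$)
$\left(-1 + 5\right) q{\left(-4 \right)} = \left(-1 + 5\right) \left(4 - \frac{18}{-4}\right) = 4 \left(4 - - \frac{9}{2}\right) = 4 \left(4 + \frac{9}{2}\right) = 4 \cdot \frac{17}{2} = 34$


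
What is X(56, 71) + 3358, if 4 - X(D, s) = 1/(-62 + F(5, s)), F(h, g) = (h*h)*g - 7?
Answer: 5735571/1706 ≈ 3362.0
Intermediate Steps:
F(h, g) = -7 + g*h² (F(h, g) = h²*g - 7 = g*h² - 7 = -7 + g*h²)
X(D, s) = 4 - 1/(-69 + 25*s) (X(D, s) = 4 - 1/(-62 + (-7 + s*5²)) = 4 - 1/(-62 + (-7 + s*25)) = 4 - 1/(-62 + (-7 + 25*s)) = 4 - 1/(-69 + 25*s))
X(56, 71) + 3358 = (-277 + 100*71)/(-69 + 25*71) + 3358 = (-277 + 7100)/(-69 + 1775) + 3358 = 6823/1706 + 3358 = 5735571/1706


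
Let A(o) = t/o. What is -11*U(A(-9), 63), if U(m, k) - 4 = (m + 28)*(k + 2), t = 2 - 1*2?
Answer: -20064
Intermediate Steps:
t = 0 (t = 2 - 2 = 0)
A(o) = 0 (A(o) = 0/o = 0)
U(m, k) = 4 + (2 + k)*(28 + m) (U(m, k) = 4 + (m + 28)*(k + 2) = 4 + (28 + m)*(2 + k) = 4 + (2 + k)*(28 + m))
-11*U(A(-9), 63) = -11*(60 + 2*0 + 28*63 + 63*0) = -11*(60 + 0 + 1764 + 0) = -11*1824 = -20064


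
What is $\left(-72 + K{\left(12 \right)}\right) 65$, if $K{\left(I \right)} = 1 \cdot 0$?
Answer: $-4680$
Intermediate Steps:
$K{\left(I \right)} = 0$
$\left(-72 + K{\left(12 \right)}\right) 65 = \left(-72 + 0\right) 65 = \left(-72\right) 65 = -4680$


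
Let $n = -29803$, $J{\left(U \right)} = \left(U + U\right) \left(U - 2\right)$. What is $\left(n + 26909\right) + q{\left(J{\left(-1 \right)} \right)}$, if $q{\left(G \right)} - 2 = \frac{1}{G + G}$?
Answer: $- \frac{34703}{12} \approx -2891.9$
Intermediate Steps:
$J{\left(U \right)} = 2 U \left(-2 + U\right)$
$q{\left(G \right)} = 2 + \frac{1}{2 G}$ ($q{\left(G \right)} = 2 + \frac{1}{G + G} = 2 + \frac{1}{2 G}$)
$\left(n + 26909\right) + q{\left(J{\left(-1 \right)} \right)} = \left(-29803 + 26909\right) + \left(2 + \frac{1}{2 \cdot 2 \left(-1\right) \left(-2 - 1\right)}\right) = -2894 + \left(2 + \frac{1}{2 \cdot 2 \left(-1\right) \left(-3\right)}\right) = -2894 + \left(2 + \frac{1}{2 \cdot 6}\right) = -2894 + \left(2 + \frac{1}{2} \cdot \frac{1}{6}\right) = -2894 + \left(2 + \frac{1}{12}\right) = -2894 + \frac{25}{12} = - \frac{34703}{12}$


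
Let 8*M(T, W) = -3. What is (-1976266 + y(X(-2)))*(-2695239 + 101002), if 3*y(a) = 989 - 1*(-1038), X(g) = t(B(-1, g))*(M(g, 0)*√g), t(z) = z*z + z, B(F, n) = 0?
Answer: 15375448618727/3 ≈ 5.1251e+12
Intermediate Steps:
M(T, W) = -3/8 (M(T, W) = (⅛)*(-3) = -3/8)
t(z) = z + z² (t(z) = z² + z = z + z²)
X(g) = 0 (X(g) = (0*(1 + 0))*(-3*√g/8) = (0*1)*(-3*√g/8) = 0*(-3*√g/8) = 0)
y(a) = 2027/3 (y(a) = (989 - 1*(-1038))/3 = (989 + 1038)/3 = (⅓)*2027 = 2027/3)
(-1976266 + y(X(-2)))*(-2695239 + 101002) = (-1976266 + 2027/3)*(-2695239 + 101002) = -5926771/3*(-2594237) = 15375448618727/3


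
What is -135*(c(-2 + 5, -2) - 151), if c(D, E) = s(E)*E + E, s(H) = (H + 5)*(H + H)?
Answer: 17415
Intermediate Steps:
s(H) = 2*H*(5 + H) (s(H) = (5 + H)*(2*H) = 2*H*(5 + H))
c(D, E) = E + 2*E²*(5 + E) (c(D, E) = (2*E*(5 + E))*E + E = 2*E²*(5 + E) + E = E + 2*E²*(5 + E))
-135*(c(-2 + 5, -2) - 151) = -135*(-2*(1 + 2*(-2)*(5 - 2)) - 151) = -135*(-2*(1 + 2*(-2)*3) - 151) = -135*(-2*(1 - 12) - 151) = -135*(-2*(-11) - 151) = -135*(22 - 151) = -135*(-129) = 17415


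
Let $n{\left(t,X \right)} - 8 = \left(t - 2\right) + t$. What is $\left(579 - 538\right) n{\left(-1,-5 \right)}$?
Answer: $164$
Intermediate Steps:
$n{\left(t,X \right)} = 6 + 2 t$ ($n{\left(t,X \right)} = 8 + \left(\left(t - 2\right) + t\right) = 8 + \left(\left(-2 + t\right) + t\right) = 8 + \left(-2 + 2 t\right) = 6 + 2 t$)
$\left(579 - 538\right) n{\left(-1,-5 \right)} = \left(579 - 538\right) \left(6 + 2 \left(-1\right)\right) = 41 \left(6 - 2\right) = 41 \cdot 4 = 164$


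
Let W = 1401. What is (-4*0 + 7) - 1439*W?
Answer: -2016032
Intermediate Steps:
(-4*0 + 7) - 1439*W = (-4*0 + 7) - 1439*1401 = (0 + 7) - 2016039 = 7 - 2016039 = -2016032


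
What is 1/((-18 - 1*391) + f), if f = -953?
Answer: -1/1362 ≈ -0.00073421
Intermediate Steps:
1/((-18 - 1*391) + f) = 1/((-18 - 1*391) - 953) = 1/((-18 - 391) - 953) = 1/(-409 - 953) = 1/(-1362) = -1/1362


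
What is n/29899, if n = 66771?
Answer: 66771/29899 ≈ 2.2332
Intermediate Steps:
n/29899 = 66771/29899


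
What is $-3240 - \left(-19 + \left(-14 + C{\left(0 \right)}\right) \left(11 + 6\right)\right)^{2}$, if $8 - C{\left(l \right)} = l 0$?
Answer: $-17881$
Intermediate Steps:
$C{\left(l \right)} = 8$ ($C{\left(l \right)} = 8 - l 0 = 8 - 0 = 8 + 0 = 8$)
$-3240 - \left(-19 + \left(-14 + C{\left(0 \right)}\right) \left(11 + 6\right)\right)^{2} = -3240 - \left(-19 + \left(-14 + 8\right) \left(11 + 6\right)\right)^{2} = -3240 - \left(-19 - 102\right)^{2} = -3240 - \left(-121\right)^{2} = -3240 - 14641 = -17881$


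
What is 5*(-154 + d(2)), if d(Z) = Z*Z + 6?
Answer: -720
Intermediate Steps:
d(Z) = 6 + Z² (d(Z) = Z² + 6 = 6 + Z²)
5*(-154 + d(2)) = 5*(-154 + (6 + 2²)) = 5*(-154 + (6 + 4)) = 5*(-154 + 10) = 5*(-144) = -720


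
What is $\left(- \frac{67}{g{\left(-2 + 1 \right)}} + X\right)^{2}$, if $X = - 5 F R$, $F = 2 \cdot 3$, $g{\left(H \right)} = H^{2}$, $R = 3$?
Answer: $24649$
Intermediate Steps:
$F = 6$
$X = -90$ ($X = \left(-5\right) 6 \cdot 3 = \left(-30\right) 3 = -90$)
$\left(- \frac{67}{g{\left(-2 + 1 \right)}} + X\right)^{2} = \left(- \frac{67}{\left(-2 + 1\right)^{2}} - 90\right)^{2} = \left(- \frac{67}{\left(-1\right)^{2}} - 90\right)^{2} = \left(- \frac{67}{1} - 90\right)^{2} = \left(\left(-67\right) 1 - 90\right)^{2} = \left(-67 - 90\right)^{2} = \left(-157\right)^{2} = 24649$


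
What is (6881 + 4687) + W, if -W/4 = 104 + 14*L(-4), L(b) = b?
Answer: 11376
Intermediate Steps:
W = -192 (W = -4*(104 + 14*(-4)) = -4*(104 - 56) = -4*48 = -192)
(6881 + 4687) + W = (6881 + 4687) - 192 = 11568 - 192 = 11376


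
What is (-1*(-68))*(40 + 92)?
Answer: 8976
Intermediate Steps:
(-1*(-68))*(40 + 92) = 68*132 = 8976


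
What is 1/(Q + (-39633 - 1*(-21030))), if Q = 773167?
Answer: 1/754564 ≈ 1.3253e-6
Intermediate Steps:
1/(Q + (-39633 - 1*(-21030))) = 1/(773167 + (-39633 - 1*(-21030))) = 1/(773167 + (-39633 + 21030)) = 1/(773167 - 18603) = 1/754564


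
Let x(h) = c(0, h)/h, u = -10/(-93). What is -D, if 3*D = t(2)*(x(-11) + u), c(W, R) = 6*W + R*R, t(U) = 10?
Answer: 10130/279 ≈ 36.308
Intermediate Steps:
u = 10/93 (u = -10*(-1/93) = 10/93 ≈ 0.10753)
c(W, R) = R**2 + 6*W (c(W, R) = 6*W + R**2 = R**2 + 6*W)
x(h) = h (x(h) = (h**2 + 6*0)/h = (h**2 + 0)/h = h**2/h = h)
D = -10130/279 (D = (10*(-11 + 10/93))/3 = (10*(-1013/93))/3 = (1/3)*(-10130/93) = -10130/279 ≈ -36.308)
-D = -1*(-10130/279) = 10130/279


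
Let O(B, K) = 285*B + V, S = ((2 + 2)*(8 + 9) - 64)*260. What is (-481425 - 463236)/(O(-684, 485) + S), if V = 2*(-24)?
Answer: 944661/193948 ≈ 4.8707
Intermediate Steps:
V = -48
S = 1040 (S = (4*17 - 64)*260 = (68 - 64)*260 = 4*260 = 1040)
O(B, K) = -48 + 285*B (O(B, K) = 285*B - 48 = -48 + 285*B)
(-481425 - 463236)/(O(-684, 485) + S) = (-481425 - 463236)/((-48 + 285*(-684)) + 1040) = -944661/((-48 - 194940) + 1040) = -944661/(-194988 + 1040) = -944661/(-193948) = -944661*(-1/193948) = 944661/193948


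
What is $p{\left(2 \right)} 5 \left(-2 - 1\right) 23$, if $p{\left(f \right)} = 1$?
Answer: $-345$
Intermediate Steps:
$p{\left(2 \right)} 5 \left(-2 - 1\right) 23 = 1 \cdot 5 \left(-2 - 1\right) 23 = 1 \cdot 5 \left(-3\right) 23 = 1 \left(-15\right) 23 = \left(-15\right) 23 = -345$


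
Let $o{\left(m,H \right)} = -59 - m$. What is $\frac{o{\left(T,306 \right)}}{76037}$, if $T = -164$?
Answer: $\frac{105}{76037} \approx 0.0013809$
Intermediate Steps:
$\frac{o{\left(T,306 \right)}}{76037} = \frac{-59 - -164}{76037} = \left(-59 + 164\right) \frac{1}{76037} = 105 \cdot \frac{1}{76037} = \frac{105}{76037}$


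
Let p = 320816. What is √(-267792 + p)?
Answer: 4*√3314 ≈ 230.27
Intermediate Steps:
√(-267792 + p) = √(-267792 + 320816) = √53024 = 4*√3314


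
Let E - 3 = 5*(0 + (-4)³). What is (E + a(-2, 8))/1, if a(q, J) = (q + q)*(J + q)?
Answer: -341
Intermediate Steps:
a(q, J) = 2*q*(J + q) (a(q, J) = (2*q)*(J + q) = 2*q*(J + q))
E = -317 (E = 3 + 5*(0 + (-4)³) = 3 + 5*(0 - 64) = 3 + 5*(-64) = 3 - 320 = -317)
(E + a(-2, 8))/1 = (-317 + 2*(-2)*(8 - 2))/1 = (-317 + 2*(-2)*6)*1 = (-317 - 24)*1 = -341*1 = -341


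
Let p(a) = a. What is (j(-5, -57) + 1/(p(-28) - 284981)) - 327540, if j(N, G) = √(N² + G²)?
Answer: -93351847861/285009 + √3274 ≈ -3.2748e+5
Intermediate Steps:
j(N, G) = √(G² + N²)
(j(-5, -57) + 1/(p(-28) - 284981)) - 327540 = (√((-57)² + (-5)²) + 1/(-28 - 284981)) - 327540 = (√(3249 + 25) + 1/(-285009)) - 327540 = (√3274 - 1/285009) - 327540 = (-1/285009 + √3274) - 327540 = -93351847861/285009 + √3274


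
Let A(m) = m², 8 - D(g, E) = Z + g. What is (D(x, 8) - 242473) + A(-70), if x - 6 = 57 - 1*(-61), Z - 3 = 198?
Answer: -237890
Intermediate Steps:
Z = 201 (Z = 3 + 198 = 201)
x = 124 (x = 6 + (57 - 1*(-61)) = 6 + (57 + 61) = 6 + 118 = 124)
D(g, E) = -193 - g (D(g, E) = 8 - (201 + g) = 8 + (-201 - g) = -193 - g)
(D(x, 8) - 242473) + A(-70) = ((-193 - 1*124) - 242473) + (-70)² = ((-193 - 124) - 242473) + 4900 = (-317 - 242473) + 4900 = -242790 + 4900 = -237890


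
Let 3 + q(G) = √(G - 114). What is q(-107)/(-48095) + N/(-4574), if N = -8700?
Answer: 209220111/109993265 - I*√221/48095 ≈ 1.9021 - 0.0003091*I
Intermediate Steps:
q(G) = -3 + √(-114 + G) (q(G) = -3 + √(G - 114) = -3 + √(-114 + G))
q(-107)/(-48095) + N/(-4574) = (-3 + √(-114 - 107))/(-48095) - 8700/(-4574) = (-3 + √(-221))*(-1/48095) - 8700*(-1/4574) = (-3 + I*√221)*(-1/48095) + 4350/2287 = (3/48095 - I*√221/48095) + 4350/2287 = 209220111/109993265 - I*√221/48095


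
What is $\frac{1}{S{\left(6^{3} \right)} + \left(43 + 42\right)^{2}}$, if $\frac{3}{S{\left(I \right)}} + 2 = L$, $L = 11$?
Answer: $\frac{3}{21676} \approx 0.0001384$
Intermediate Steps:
$S{\left(I \right)} = \frac{1}{3}$ ($S{\left(I \right)} = \frac{3}{-2 + 11} = \frac{3}{9} = 3 \cdot \frac{1}{9} = \frac{1}{3}$)
$\frac{1}{S{\left(6^{3} \right)} + \left(43 + 42\right)^{2}} = \frac{1}{\frac{1}{3} + \left(43 + 42\right)^{2}} = \frac{1}{\frac{1}{3} + 85^{2}} = \frac{1}{\frac{1}{3} + 7225} = \frac{1}{\frac{21676}{3}} = \frac{3}{21676}$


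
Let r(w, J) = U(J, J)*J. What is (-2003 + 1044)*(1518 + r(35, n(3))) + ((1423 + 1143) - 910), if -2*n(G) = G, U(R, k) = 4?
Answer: -1448352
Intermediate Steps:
n(G) = -G/2
r(w, J) = 4*J
(-2003 + 1044)*(1518 + r(35, n(3))) + ((1423 + 1143) - 910) = (-2003 + 1044)*(1518 + 4*(-1/2*3)) + ((1423 + 1143) - 910) = -959*(1518 + 4*(-3/2)) + (2566 - 910) = -959*(1518 - 6) + 1656 = -959*1512 + 1656 = -1450008 + 1656 = -1448352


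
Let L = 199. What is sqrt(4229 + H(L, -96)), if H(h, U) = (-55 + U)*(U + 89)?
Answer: sqrt(5286) ≈ 72.705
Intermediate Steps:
H(h, U) = (-55 + U)*(89 + U)
sqrt(4229 + H(L, -96)) = sqrt(4229 + (-4895 + (-96)**2 + 34*(-96))) = sqrt(4229 + (-4895 + 9216 - 3264)) = sqrt(4229 + 1057) = sqrt(5286)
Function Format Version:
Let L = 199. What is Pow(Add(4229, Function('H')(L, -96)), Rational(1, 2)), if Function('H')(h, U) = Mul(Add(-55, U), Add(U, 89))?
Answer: Pow(5286, Rational(1, 2)) ≈ 72.705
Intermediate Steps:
Function('H')(h, U) = Mul(Add(-55, U), Add(89, U))
Pow(Add(4229, Function('H')(L, -96)), Rational(1, 2)) = Pow(Add(4229, Add(-4895, Pow(-96, 2), Mul(34, -96))), Rational(1, 2)) = Pow(Add(4229, Add(-4895, 9216, -3264)), Rational(1, 2)) = Pow(Add(4229, 1057), Rational(1, 2)) = Pow(5286, Rational(1, 2))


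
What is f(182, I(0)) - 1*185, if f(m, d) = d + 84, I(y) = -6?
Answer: -107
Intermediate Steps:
f(m, d) = 84 + d
f(182, I(0)) - 1*185 = (84 - 6) - 1*185 = 78 - 185 = -107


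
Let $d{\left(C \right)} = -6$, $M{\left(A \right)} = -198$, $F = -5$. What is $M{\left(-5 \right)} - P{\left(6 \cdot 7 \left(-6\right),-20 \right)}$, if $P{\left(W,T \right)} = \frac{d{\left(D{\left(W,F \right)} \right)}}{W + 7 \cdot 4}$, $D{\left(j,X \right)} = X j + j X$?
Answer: $- \frac{22179}{112} \approx -198.03$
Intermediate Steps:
$D{\left(j,X \right)} = 2 X j$ ($D{\left(j,X \right)} = X j + X j = 2 X j$)
$P{\left(W,T \right)} = - \frac{6}{28 + W}$ ($P{\left(W,T \right)} = - \frac{6}{W + 7 \cdot 4} = - \frac{6}{W + 28} = - \frac{6}{28 + W}$)
$M{\left(-5 \right)} - P{\left(6 \cdot 7 \left(-6\right),-20 \right)} = -198 - - \frac{6}{28 + 6 \cdot 7 \left(-6\right)} = -198 - - \frac{6}{28 + 42 \left(-6\right)} = -198 - - \frac{6}{28 - 252} = -198 - - \frac{6}{-224} = -198 - \left(-6\right) \left(- \frac{1}{224}\right) = -198 - \frac{3}{112} = - \frac{22179}{112}$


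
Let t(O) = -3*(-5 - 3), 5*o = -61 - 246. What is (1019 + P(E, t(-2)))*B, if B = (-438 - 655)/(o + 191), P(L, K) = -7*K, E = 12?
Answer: -4650715/648 ≈ -7177.0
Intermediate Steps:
o = -307/5 (o = (-61 - 246)/5 = (⅕)*(-307) = -307/5 ≈ -61.400)
t(O) = 24 (t(O) = -3*(-8) = 24)
B = -5465/648 (B = (-438 - 655)/(-307/5 + 191) = -1093/648/5 = -1093*5/648 = -5465/648 ≈ -8.4336)
(1019 + P(E, t(-2)))*B = (1019 - 7*24)*(-5465/648) = (1019 - 168)*(-5465/648) = 851*(-5465/648) = -4650715/648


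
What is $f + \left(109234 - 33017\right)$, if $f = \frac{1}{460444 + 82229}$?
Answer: $\frac{41360908042}{542673} \approx 76217.0$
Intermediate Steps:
$f = \frac{1}{542673} \approx 1.8427 \cdot 10^{-6}$
$f + \left(109234 - 33017\right) = \frac{1}{542673} + \left(109234 - 33017\right) = \frac{1}{542673} + 76217 = \frac{41360908042}{542673}$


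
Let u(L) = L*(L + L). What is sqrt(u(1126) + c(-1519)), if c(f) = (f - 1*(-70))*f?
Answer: sqrt(4736783) ≈ 2176.4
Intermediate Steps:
u(L) = 2*L**2 (u(L) = L*(2*L) = 2*L**2)
c(f) = f*(70 + f) (c(f) = (f + 70)*f = (70 + f)*f = f*(70 + f))
sqrt(u(1126) + c(-1519)) = sqrt(2*1126**2 - 1519*(70 - 1519)) = sqrt(2*1267876 - 1519*(-1449)) = sqrt(2535752 + 2201031) = sqrt(4736783)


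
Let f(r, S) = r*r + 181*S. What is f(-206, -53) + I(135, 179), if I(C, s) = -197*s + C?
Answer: -2285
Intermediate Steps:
I(C, s) = C - 197*s
f(r, S) = r² + 181*S
f(-206, -53) + I(135, 179) = ((-206)² + 181*(-53)) + (135 - 197*179) = (42436 - 9593) + (135 - 35263) = 32843 - 35128 = -2285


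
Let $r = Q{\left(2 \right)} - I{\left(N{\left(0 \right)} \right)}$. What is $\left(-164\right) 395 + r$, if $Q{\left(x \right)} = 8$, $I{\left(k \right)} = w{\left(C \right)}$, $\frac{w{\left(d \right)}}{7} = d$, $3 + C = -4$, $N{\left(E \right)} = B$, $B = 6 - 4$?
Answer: $-64723$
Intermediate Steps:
$B = 2$ ($B = 6 - 4 = 2$)
$N{\left(E \right)} = 2$
$C = -7$ ($C = -3 - 4 = -7$)
$w{\left(d \right)} = 7 d$
$I{\left(k \right)} = -49$ ($I{\left(k \right)} = 7 \left(-7\right) = -49$)
$r = 57$ ($r = 8 - -49 = 8 + 49 = 57$)
$\left(-164\right) 395 + r = \left(-164\right) 395 + 57 = -64780 + 57 = -64723$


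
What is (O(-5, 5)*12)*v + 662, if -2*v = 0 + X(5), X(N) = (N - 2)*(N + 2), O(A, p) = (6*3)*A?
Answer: 12002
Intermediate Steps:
O(A, p) = 18*A
X(N) = (-2 + N)*(2 + N)
v = -21/2 (v = -(0 + (-4 + 5**2))/2 = -(0 + (-4 + 25))/2 = -(0 + 21)/2 = -1/2*21 = -21/2 ≈ -10.500)
(O(-5, 5)*12)*v + 662 = ((18*(-5))*12)*(-21/2) + 662 = -90*12*(-21/2) + 662 = -1080*(-21/2) + 662 = 11340 + 662 = 12002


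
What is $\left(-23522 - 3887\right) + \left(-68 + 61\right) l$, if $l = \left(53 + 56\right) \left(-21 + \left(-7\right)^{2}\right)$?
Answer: $-48773$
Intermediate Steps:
$l = 3052$ ($l = 109 \left(-21 + 49\right) = 109 \cdot 28 = 3052$)
$\left(-23522 - 3887\right) + \left(-68 + 61\right) l = \left(-23522 - 3887\right) + \left(-68 + 61\right) 3052 = -27409 - 21364 = -48773$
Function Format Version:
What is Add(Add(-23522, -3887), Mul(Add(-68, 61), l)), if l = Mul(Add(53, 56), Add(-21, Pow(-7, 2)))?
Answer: -48773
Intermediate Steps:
l = 3052 (l = Mul(109, Add(-21, 49)) = Mul(109, 28) = 3052)
Add(Add(-23522, -3887), Mul(Add(-68, 61), l)) = Add(Add(-23522, -3887), Mul(Add(-68, 61), 3052)) = Add(-27409, Mul(-7, 3052)) = Add(-27409, -21364) = -48773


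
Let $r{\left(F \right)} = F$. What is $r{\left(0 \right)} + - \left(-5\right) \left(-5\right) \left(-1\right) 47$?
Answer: $1175$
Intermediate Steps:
$r{\left(0 \right)} + - \left(-5\right) \left(-5\right) \left(-1\right) 47 = 0 + - \left(-5\right) \left(-5\right) \left(-1\right) 47 = 0 + \left(-1\right) 25 \left(-1\right) 47 = 0 + \left(-25\right) \left(-1\right) 47 = 0 + 25 \cdot 47 = 0 + 1175 = 1175$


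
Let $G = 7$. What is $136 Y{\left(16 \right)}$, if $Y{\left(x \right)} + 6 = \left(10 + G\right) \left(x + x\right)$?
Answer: $73168$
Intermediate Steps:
$Y{\left(x \right)} = -6 + 34 x$ ($Y{\left(x \right)} = -6 + \left(10 + 7\right) \left(x + x\right) = -6 + 17 \cdot 2 x = -6 + 34 x$)
$136 Y{\left(16 \right)} = 136 \left(-6 + 34 \cdot 16\right) = 136 \left(-6 + 544\right) = 136 \cdot 538 = 73168$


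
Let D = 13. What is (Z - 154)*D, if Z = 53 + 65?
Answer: -468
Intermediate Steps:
Z = 118
(Z - 154)*D = (118 - 154)*13 = -36*13 = -468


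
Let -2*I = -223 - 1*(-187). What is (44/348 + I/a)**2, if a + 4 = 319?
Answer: 312481/9272025 ≈ 0.033701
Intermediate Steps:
I = 18 (I = -(-223 - 1*(-187))/2 = -(-223 + 187)/2 = -1/2*(-36) = 18)
a = 315 (a = -4 + 319 = 315)
(44/348 + I/a)**2 = (44/348 + 18/315)**2 = (44*(1/348) + 18*(1/315))**2 = (11/87 + 2/35)**2 = (559/3045)**2 = 312481/9272025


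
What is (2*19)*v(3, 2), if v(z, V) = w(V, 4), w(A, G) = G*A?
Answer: 304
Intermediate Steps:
w(A, G) = A*G
v(z, V) = 4*V (v(z, V) = V*4 = 4*V)
(2*19)*v(3, 2) = (2*19)*(4*2) = 38*8 = 304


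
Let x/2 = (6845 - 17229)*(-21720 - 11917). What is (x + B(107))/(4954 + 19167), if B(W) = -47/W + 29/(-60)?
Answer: 4484840040797/154856820 ≈ 28961.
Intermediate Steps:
B(W) = -29/60 - 47/W (B(W) = -47/W + 29*(-1/60) = -47/W - 29/60 = -29/60 - 47/W)
x = 698573216 (x = 2*((6845 - 17229)*(-21720 - 11917)) = 2*(-10384*(-33637)) = 2*349286608 = 698573216)
(x + B(107))/(4954 + 19167) = (698573216 + (-29/60 - 47/107))/(4954 + 19167) = (698573216 + (-29/60 - 47*1/107))/24121 = (698573216 + (-29/60 - 47/107))*(1/24121) = (698573216 - 5923/6420)*(1/24121) = (4484840040797/6420)*(1/24121) = 4484840040797/154856820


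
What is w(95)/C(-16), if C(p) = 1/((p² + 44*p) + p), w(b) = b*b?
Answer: -4187600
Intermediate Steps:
w(b) = b²
C(p) = 1/(p² + 45*p)
w(95)/C(-16) = 95²/((1/((-16)*(45 - 16)))) = 9025/((-1/16/29)) = 9025/((-1/16*1/29)) = 9025/(-1/464) = 9025*(-464) = -4187600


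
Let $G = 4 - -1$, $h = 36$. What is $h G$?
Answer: $180$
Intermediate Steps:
$G = 5$ ($G = 4 + 1 = 5$)
$h G = 36 \cdot 5 = 180$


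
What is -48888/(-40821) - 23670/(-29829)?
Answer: 269390358/135294401 ≈ 1.9911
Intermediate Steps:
-48888/(-40821) - 23670/(-29829) = -48888*(-1/40821) - 23670*(-1/29829) = 16296/13607 + 7890/9943 = 269390358/135294401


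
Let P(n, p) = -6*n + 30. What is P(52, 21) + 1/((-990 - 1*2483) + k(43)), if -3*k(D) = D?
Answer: -2950287/10462 ≈ -282.00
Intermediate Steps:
k(D) = -D/3
P(n, p) = 30 - 6*n
P(52, 21) + 1/((-990 - 1*2483) + k(43)) = (30 - 6*52) + 1/((-990 - 1*2483) - ⅓*43) = (30 - 312) + 1/((-990 - 2483) - 43/3) = -282 + 1/(-3473 - 43/3) = -282 + 1/(-10462/3) = -282 - 3/10462 = -2950287/10462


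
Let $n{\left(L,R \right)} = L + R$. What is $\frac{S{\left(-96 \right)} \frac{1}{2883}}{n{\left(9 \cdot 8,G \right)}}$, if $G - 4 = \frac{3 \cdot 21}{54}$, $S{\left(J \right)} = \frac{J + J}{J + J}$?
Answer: $\frac{2}{444943} \approx 4.495 \cdot 10^{-6}$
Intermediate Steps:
$S{\left(J \right)} = 1$ ($S{\left(J \right)} = \frac{2 J}{2 J} = 2 J \frac{1}{2 J} = 1$)
$G = \frac{31}{6}$ ($G = 4 + \frac{3 \cdot 21}{54} = 4 + 63 \cdot \frac{1}{54} = 4 + \frac{7}{6} = \frac{31}{6} \approx 5.1667$)
$\frac{S{\left(-96 \right)} \frac{1}{2883}}{n{\left(9 \cdot 8,G \right)}} = \frac{1 \cdot \frac{1}{2883}}{9 \cdot 8 + \frac{31}{6}} = \frac{1 \cdot \frac{1}{2883}}{72 + \frac{31}{6}} = \frac{1}{2883 \cdot \frac{463}{6}} = \frac{1}{2883} \cdot \frac{6}{463} = \frac{2}{444943}$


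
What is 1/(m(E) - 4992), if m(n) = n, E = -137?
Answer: -1/5129 ≈ -0.00019497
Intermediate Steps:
1/(m(E) - 4992) = 1/(-137 - 4992) = 1/(-5129) = -1/5129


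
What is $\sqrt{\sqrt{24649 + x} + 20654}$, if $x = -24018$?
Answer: $\sqrt{20654 + \sqrt{631}} \approx 143.8$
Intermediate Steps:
$\sqrt{\sqrt{24649 + x} + 20654} = \sqrt{\sqrt{24649 - 24018} + 20654} = \sqrt{\sqrt{631} + 20654} = \sqrt{20654 + \sqrt{631}}$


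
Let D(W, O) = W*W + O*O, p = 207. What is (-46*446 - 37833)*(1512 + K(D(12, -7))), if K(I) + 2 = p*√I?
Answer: -88106990 - 12078243*√193 ≈ -2.5590e+8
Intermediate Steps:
D(W, O) = O² + W² (D(W, O) = W² + O² = O² + W²)
K(I) = -2 + 207*√I
(-46*446 - 37833)*(1512 + K(D(12, -7))) = (-46*446 - 37833)*(1512 + (-2 + 207*√((-7)² + 12²))) = (-20516 - 37833)*(1512 + (-2 + 207*√(49 + 144))) = -58349*(1512 + (-2 + 207*√193)) = -58349*(1510 + 207*√193) = -88106990 - 12078243*√193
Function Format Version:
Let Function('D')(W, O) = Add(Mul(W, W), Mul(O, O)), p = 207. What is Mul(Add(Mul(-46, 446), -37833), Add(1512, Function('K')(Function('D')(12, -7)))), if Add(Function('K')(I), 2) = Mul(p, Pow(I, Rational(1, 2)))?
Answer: Add(-88106990, Mul(-12078243, Pow(193, Rational(1, 2)))) ≈ -2.5590e+8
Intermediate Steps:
Function('D')(W, O) = Add(Pow(O, 2), Pow(W, 2)) (Function('D')(W, O) = Add(Pow(W, 2), Pow(O, 2)) = Add(Pow(O, 2), Pow(W, 2)))
Function('K')(I) = Add(-2, Mul(207, Pow(I, Rational(1, 2))))
Mul(Add(Mul(-46, 446), -37833), Add(1512, Function('K')(Function('D')(12, -7)))) = Mul(Add(Mul(-46, 446), -37833), Add(1512, Add(-2, Mul(207, Pow(Add(Pow(-7, 2), Pow(12, 2)), Rational(1, 2)))))) = Mul(Add(-20516, -37833), Add(1512, Add(-2, Mul(207, Pow(Add(49, 144), Rational(1, 2)))))) = Mul(-58349, Add(1512, Add(-2, Mul(207, Pow(193, Rational(1, 2)))))) = Mul(-58349, Add(1510, Mul(207, Pow(193, Rational(1, 2))))) = Add(-88106990, Mul(-12078243, Pow(193, Rational(1, 2))))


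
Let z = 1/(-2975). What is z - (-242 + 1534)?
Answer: -3843701/2975 ≈ -1292.0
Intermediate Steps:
z = -1/2975 ≈ -0.00033613
z - (-242 + 1534) = -1/2975 - (-242 + 1534) = -1/2975 - 1*1292 = -1/2975 - 1292 = -3843701/2975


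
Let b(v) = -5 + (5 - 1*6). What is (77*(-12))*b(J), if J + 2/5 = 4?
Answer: 5544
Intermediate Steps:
J = 18/5 (J = -2/5 + 4 = 18/5 ≈ 3.6000)
b(v) = -6 (b(v) = -5 + (5 - 6) = -5 - 1 = -6)
(77*(-12))*b(J) = (77*(-12))*(-6) = -924*(-6) = 5544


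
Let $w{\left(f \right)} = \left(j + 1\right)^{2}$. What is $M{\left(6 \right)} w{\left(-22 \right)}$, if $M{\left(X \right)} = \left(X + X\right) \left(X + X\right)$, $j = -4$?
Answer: $1296$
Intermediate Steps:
$w{\left(f \right)} = 9$ ($w{\left(f \right)} = \left(-4 + 1\right)^{2} = \left(-3\right)^{2} = 9$)
$M{\left(X \right)} = 4 X^{2}$ ($M{\left(X \right)} = 2 X 2 X = 4 X^{2}$)
$M{\left(6 \right)} w{\left(-22 \right)} = 4 \cdot 6^{2} \cdot 9 = 4 \cdot 36 \cdot 9 = 144 \cdot 9 = 1296$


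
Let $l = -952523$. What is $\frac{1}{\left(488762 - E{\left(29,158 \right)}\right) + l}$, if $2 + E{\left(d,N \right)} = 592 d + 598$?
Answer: $- \frac{1}{481525} \approx -2.0767 \cdot 10^{-6}$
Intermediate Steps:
$E{\left(d,N \right)} = 596 + 592 d$ ($E{\left(d,N \right)} = -2 + \left(592 d + 598\right) = -2 + \left(598 + 592 d\right) = 596 + 592 d$)
$\frac{1}{\left(488762 - E{\left(29,158 \right)}\right) + l} = \frac{1}{\left(488762 - \left(596 + 592 \cdot 29\right)\right) - 952523} = \frac{1}{\left(488762 - \left(596 + 17168\right)\right) - 952523} = \frac{1}{\left(488762 - 17764\right) - 952523} = \frac{1}{470998 - 952523} = \frac{1}{-481525} = - \frac{1}{481525}$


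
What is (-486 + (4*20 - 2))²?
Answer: 166464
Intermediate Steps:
(-486 + (4*20 - 2))² = (-486 + (80 - 2))² = (-486 + 78)² = (-408)² = 166464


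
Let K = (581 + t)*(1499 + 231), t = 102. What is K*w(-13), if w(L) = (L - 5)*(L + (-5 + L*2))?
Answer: 935819280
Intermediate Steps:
K = 1181590 (K = (581 + 102)*(1499 + 231) = 683*1730 = 1181590)
w(L) = (-5 + L)*(-5 + 3*L) (w(L) = (-5 + L)*(L + (-5 + 2*L)) = (-5 + L)*(-5 + 3*L))
K*w(-13) = 1181590*(25 - 20*(-13) + 3*(-13)²) = 1181590*(25 + 260 + 3*169) = 1181590*(25 + 260 + 507) = 1181590*792 = 935819280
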